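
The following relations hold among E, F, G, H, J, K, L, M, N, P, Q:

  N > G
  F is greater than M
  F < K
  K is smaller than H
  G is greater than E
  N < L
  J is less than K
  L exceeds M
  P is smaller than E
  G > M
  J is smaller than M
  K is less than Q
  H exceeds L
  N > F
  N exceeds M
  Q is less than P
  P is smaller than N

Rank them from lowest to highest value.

The consecutive links are each given: J < M; M < F; F < K; K < Q; Q < P; P < E; E < G; G < N; N < L; L < H.

J < M < F < K < Q < P < E < G < N < L < H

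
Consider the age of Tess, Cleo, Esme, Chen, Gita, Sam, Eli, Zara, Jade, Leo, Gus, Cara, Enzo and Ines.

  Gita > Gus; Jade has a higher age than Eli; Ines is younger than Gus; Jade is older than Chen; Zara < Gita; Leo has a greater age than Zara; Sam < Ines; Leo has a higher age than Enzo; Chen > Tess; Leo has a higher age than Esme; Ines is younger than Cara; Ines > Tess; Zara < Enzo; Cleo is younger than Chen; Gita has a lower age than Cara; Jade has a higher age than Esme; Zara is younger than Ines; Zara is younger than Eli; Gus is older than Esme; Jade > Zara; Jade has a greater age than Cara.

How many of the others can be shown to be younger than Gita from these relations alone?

6

From Gita the given relations immediately reach Zara, Gus.
From those, Esme, Ines — 4 in total.
From those, Sam, Tess — 6 in total.
No other element is forced below Gita by the given relations, so the count is 6.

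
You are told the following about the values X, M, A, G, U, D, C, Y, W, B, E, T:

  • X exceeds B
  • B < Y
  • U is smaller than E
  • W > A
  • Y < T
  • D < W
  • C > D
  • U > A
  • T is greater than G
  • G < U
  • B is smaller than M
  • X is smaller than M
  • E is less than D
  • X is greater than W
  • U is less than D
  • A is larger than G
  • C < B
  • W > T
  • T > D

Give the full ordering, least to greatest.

G < A < U < E < D < C < B < Y < T < W < X < M

The consecutive links are each given: G < A; A < U; U < E; E < D; D < C; C < B; B < Y; Y < T; T < W; W < X; X < M.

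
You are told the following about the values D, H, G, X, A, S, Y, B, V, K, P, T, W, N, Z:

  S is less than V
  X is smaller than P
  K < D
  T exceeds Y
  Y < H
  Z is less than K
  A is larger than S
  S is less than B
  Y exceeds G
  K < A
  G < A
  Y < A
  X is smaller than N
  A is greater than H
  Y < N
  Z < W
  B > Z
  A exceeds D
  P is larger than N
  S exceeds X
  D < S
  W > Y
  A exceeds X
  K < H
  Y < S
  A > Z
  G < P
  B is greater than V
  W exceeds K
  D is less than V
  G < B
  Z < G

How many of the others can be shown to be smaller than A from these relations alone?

Directly below A: Z, G, Y, K, D, X, H, S.
No other element is forced below A by the given relations, so the count is 8.

8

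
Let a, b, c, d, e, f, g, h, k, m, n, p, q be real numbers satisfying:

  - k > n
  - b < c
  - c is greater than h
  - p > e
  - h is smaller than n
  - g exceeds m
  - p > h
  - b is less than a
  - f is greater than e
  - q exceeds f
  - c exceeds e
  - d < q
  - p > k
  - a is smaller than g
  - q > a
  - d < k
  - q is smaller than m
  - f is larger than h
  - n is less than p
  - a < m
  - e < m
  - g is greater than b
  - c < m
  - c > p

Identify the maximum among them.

Chaining downward from g: directly below it, b, a, m; then e, c, q; then h, d, f, p; then n, k.
That covers every other element, and nothing is given above g, so g is the maximum.

g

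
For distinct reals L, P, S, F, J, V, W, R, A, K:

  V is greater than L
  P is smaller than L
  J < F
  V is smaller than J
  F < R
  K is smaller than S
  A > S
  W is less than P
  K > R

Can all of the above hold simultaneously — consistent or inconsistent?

consistent

The single ordering W < P < L < V < J < F < R < K < S < A satisfies every listed relation, so no contradiction arises.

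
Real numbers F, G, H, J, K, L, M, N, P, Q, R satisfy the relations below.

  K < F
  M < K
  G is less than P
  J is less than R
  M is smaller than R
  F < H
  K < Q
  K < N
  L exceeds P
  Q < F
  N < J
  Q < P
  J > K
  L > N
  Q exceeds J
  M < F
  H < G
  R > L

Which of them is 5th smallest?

Q

Chaining the given pairs: M < K < N < J < Q < F < H < G < P < L < R.
Counting 5 from the smallest end gives Q.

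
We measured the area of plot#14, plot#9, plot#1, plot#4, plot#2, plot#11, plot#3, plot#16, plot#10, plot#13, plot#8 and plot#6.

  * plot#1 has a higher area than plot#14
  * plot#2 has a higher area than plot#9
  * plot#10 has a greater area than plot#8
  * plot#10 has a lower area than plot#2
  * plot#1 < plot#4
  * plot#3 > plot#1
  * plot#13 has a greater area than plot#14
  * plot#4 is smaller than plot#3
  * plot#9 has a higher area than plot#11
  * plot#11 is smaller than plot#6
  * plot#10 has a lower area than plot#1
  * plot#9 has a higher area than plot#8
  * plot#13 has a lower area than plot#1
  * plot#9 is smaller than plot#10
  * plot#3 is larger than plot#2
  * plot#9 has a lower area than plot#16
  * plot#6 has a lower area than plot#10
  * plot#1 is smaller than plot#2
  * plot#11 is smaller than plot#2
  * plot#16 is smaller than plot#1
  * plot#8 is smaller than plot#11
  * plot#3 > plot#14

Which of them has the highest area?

plot#3

Chaining downward from plot#3: directly below it, plot#14, plot#1, plot#2, plot#4; then plot#11, plot#9, plot#16, plot#13, plot#10; then plot#8, plot#6.
That covers every other element, and nothing is given above plot#3, so plot#3 is the highest area.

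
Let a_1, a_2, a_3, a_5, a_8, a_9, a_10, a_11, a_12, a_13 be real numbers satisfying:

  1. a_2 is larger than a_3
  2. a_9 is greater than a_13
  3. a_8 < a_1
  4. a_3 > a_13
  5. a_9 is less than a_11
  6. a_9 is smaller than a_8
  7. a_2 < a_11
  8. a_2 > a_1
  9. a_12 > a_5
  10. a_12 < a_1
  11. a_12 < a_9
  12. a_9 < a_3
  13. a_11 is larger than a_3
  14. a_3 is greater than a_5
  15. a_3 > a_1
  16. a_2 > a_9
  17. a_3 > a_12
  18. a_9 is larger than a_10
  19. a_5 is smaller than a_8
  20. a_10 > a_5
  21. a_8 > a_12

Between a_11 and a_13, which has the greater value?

Link the given pairs in sequence: a_13 < a_9; a_9 < a_8; a_8 < a_1; a_1 < a_3; a_3 < a_2; a_2 < a_11.
Together: a_13 < a_9 < a_8 < a_1 < a_3 < a_2 < a_11.
So a_13 < a_11; a_11 is the larger of the two.

a_11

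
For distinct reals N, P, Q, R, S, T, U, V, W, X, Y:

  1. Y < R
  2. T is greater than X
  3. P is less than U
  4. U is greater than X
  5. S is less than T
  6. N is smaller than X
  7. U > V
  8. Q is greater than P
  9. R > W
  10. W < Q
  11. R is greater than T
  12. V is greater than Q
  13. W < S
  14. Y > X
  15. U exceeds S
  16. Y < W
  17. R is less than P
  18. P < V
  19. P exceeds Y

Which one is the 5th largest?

Chaining the given pairs: N < X < Y < W < S < T < R < P < Q < V < U.
Counting 5 from the largest end gives R.

R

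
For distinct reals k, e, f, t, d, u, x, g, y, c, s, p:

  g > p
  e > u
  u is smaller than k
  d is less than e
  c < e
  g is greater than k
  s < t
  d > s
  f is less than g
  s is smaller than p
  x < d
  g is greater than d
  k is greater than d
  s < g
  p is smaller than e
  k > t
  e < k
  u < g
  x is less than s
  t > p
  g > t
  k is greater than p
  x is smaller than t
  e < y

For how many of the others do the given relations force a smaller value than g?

10

Directly below g: s, u, p, d, t, k, f.
One step further: x, e (9 so far).
One step further: c (10 so far).
Nothing else is reachable below g; 10 in all.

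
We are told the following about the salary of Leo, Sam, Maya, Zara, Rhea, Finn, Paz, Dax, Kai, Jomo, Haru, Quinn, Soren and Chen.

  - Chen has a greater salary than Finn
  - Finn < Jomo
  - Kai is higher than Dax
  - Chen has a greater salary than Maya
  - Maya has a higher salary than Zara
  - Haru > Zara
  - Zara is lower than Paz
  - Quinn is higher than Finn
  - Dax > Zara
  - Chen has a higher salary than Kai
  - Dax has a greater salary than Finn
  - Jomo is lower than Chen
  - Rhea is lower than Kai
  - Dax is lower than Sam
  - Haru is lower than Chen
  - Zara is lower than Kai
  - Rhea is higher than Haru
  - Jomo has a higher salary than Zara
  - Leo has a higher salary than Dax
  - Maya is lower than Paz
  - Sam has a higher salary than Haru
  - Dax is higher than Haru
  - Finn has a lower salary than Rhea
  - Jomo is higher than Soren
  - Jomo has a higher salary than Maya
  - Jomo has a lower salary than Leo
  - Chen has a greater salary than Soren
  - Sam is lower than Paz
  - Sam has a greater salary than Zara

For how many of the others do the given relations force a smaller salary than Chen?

9

The elements the relations force below Chen are Finn, Soren, Zara, Maya, Haru, Dax, Rhea, Kai, Jomo — no chain reaches any other.
That is 9.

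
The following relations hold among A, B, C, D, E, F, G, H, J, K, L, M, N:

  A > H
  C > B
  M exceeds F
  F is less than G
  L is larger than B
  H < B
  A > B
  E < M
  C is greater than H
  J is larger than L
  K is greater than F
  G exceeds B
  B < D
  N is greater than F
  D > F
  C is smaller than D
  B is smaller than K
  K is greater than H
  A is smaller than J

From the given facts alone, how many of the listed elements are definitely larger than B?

7

From B the given relations immediately reach G, C, A, L, K, D.
From those, J — 7 in total.
No other element is forced above B by the given relations, so the count is 7.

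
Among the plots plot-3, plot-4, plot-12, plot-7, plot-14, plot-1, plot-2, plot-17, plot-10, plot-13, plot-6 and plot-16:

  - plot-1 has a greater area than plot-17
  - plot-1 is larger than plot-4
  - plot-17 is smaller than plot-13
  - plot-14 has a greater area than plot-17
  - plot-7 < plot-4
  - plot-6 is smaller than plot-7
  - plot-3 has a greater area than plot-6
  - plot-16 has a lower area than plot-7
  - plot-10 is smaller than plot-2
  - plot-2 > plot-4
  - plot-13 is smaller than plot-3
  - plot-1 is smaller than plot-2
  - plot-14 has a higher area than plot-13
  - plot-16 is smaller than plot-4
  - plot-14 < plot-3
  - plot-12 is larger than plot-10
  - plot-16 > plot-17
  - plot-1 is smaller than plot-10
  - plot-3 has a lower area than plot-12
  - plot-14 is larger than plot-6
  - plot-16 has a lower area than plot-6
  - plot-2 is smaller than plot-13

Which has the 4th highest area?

plot-13

The consecutive relations fix a unique order: plot-17 < plot-16 < plot-6 < plot-7 < plot-4 < plot-1 < plot-10 < plot-2 < plot-13 < plot-14 < plot-3 < plot-12.
Counting 4 from the largest end gives plot-13.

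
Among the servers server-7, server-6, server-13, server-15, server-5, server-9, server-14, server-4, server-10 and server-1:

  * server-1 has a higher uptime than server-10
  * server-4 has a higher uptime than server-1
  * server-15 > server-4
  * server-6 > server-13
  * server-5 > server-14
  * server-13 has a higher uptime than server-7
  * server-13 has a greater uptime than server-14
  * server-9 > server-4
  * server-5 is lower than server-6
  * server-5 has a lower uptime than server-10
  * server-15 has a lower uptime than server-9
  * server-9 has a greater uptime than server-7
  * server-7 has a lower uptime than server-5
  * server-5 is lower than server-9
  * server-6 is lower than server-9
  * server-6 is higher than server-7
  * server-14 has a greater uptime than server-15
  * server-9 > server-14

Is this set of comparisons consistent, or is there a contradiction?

Chaining the given relations yields server-5 < server-10 < server-1 < server-4 < server-15 < server-14, so server-5 < server-14. But one relation states server-14 < server-5. These cannot both hold.

inconsistent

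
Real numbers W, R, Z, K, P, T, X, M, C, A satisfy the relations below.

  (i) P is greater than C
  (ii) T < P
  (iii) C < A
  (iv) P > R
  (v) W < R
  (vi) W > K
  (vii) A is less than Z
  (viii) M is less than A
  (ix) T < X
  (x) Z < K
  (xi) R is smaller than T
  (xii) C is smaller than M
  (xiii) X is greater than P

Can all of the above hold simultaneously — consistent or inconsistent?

Every relation is compatible with C < M < A < Z < K < W < R < T < P < X; the set is consistent.

consistent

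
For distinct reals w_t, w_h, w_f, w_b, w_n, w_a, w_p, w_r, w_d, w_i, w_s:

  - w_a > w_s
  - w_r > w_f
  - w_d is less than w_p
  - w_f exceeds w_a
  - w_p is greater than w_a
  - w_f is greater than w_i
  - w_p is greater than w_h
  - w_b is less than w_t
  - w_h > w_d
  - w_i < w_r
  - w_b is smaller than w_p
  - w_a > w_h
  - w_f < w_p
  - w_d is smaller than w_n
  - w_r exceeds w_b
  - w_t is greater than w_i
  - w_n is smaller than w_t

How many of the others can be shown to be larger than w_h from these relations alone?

The elements the relations force above w_h are w_a, w_f, w_r, w_p — no chain reaches any other.
That is 4.

4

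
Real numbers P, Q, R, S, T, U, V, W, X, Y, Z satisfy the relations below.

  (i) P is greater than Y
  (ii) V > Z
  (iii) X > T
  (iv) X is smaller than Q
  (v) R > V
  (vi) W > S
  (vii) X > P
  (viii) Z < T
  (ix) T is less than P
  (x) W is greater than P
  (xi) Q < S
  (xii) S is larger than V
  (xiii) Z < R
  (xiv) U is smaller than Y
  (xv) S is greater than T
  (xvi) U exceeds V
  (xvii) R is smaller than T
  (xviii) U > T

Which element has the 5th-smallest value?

Piecing the relations together gives one ordering: Z < V < R < T < U < Y < P < X < Q < S < W.
Counting 5 from the smallest end gives U.

U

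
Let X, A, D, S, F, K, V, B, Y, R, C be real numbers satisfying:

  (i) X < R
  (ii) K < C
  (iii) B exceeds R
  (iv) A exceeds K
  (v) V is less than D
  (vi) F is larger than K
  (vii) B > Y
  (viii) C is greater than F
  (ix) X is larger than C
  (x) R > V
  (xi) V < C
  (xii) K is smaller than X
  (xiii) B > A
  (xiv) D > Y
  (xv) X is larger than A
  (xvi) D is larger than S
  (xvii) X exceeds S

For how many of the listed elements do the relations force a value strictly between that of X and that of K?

3

Chaining upward from K reaches: F, A, C, R, B.
Chaining downward from X reaches: F, V, A, S, C.
Strictly between K and X are those in both lists: F, A, C — 3 elements.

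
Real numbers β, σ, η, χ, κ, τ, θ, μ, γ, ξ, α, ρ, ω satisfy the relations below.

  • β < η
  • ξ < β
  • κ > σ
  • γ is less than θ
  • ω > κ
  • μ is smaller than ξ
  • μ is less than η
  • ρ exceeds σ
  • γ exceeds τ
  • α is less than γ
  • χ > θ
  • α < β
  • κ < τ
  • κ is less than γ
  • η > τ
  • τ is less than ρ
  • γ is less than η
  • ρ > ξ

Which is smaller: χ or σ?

Link the given pairs in sequence: σ < κ; κ < τ; τ < γ; γ < θ; θ < χ.
Together: σ < κ < τ < γ < θ < χ.
So σ < χ; σ is the smaller of the two.

σ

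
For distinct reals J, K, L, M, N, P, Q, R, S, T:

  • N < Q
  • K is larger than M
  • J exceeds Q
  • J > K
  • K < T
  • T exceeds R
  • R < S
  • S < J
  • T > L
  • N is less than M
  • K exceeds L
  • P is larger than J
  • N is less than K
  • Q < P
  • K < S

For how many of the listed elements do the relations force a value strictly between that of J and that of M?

2

The relations place M below J. An element lies strictly between them when it is forced above M and also forced below J.
Above M: {K, T, S, P}. Below J: {N, L, R, K, S, Q}.
Intersection: {K, S} — 2.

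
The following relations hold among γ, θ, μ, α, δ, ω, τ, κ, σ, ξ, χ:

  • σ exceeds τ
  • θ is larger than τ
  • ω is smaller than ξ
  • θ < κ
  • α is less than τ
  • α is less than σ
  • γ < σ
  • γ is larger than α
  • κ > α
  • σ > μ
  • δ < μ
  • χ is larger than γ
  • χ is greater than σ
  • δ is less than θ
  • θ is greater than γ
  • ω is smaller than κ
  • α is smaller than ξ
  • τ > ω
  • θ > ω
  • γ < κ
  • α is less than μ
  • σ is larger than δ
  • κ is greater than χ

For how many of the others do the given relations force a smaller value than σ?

6

From σ the given relations immediately reach α, δ, τ, μ, γ.
From those, ω — 6 in total.
Nothing else is reachable below σ; 6 in all.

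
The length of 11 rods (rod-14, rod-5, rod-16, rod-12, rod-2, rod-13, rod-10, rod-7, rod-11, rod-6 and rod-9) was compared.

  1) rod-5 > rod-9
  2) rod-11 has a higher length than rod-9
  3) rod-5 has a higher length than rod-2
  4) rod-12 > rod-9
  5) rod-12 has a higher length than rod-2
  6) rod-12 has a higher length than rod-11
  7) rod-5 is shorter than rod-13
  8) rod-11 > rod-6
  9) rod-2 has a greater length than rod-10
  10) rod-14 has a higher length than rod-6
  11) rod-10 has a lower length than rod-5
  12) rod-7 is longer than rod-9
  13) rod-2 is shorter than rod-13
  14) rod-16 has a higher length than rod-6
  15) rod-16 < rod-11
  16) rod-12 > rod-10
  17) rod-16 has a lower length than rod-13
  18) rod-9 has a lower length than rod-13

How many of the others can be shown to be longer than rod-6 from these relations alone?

5

The elements the relations force above rod-6 are rod-16, rod-11, rod-13, rod-14, rod-12 — no chain reaches any other.
That is 5.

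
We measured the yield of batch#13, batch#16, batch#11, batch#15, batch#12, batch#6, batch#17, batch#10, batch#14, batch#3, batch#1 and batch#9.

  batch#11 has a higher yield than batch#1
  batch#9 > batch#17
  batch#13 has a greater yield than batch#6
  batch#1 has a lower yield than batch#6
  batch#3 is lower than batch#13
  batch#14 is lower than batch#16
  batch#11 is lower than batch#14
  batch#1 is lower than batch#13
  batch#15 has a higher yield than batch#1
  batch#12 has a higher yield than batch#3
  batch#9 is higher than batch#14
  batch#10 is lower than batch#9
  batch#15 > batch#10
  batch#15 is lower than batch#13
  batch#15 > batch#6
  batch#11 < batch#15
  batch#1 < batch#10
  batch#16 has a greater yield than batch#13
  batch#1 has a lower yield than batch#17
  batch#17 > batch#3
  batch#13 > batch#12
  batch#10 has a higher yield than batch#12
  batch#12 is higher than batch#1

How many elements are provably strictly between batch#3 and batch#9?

3

Chaining upward from batch#3 reaches: batch#12, batch#10, batch#15, batch#13, batch#17, batch#16.
Chaining downward from batch#9 reaches: batch#1, batch#11, batch#12, batch#14, batch#10, batch#17.
Strictly between batch#3 and batch#9 are those in both lists: batch#12, batch#10, batch#17 — 3 elements.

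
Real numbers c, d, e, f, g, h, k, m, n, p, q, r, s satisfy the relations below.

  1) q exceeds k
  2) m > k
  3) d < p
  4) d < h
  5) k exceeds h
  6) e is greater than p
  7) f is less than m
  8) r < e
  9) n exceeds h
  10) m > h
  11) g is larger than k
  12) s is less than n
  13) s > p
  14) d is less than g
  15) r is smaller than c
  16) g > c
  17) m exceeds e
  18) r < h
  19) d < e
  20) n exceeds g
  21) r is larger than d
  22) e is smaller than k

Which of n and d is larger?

n

The relevant relations are d < r; r < h; h < k; k < g; g < n.
Together: d < r < h < k < g < n.
So d < n; n is the larger of the two.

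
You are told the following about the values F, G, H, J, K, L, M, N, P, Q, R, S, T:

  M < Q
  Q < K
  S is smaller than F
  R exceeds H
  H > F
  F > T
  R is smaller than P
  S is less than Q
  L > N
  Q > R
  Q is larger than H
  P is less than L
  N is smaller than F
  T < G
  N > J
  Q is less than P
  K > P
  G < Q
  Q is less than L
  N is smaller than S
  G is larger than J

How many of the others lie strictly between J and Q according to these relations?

6

The relations place J below Q. An element lies strictly between them when it is forced above J and also forced below Q.
Above J: {N, S, F, H, R, G, P, L, K}. Below Q: {T, N, S, F, M, H, R, G}.
Intersection: {N, S, F, H, R, G} — 6.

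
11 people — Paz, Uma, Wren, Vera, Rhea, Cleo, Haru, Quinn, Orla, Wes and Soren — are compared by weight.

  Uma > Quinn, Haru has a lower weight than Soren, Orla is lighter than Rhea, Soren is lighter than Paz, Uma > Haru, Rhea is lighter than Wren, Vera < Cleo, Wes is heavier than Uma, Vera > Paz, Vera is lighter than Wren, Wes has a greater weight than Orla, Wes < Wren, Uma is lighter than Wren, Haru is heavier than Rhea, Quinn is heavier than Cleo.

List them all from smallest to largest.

Orla < Rhea < Haru < Soren < Paz < Vera < Cleo < Quinn < Uma < Wes < Wren

Nothing is placed below Orla, so it is least; from there Orla < Rhea; Rhea < Haru; Haru < Soren; Soren < Paz; Paz < Vera; Vera < Cleo; Cleo < Quinn; Quinn < Uma; Uma < Wes; Wes < Wren, each given directly.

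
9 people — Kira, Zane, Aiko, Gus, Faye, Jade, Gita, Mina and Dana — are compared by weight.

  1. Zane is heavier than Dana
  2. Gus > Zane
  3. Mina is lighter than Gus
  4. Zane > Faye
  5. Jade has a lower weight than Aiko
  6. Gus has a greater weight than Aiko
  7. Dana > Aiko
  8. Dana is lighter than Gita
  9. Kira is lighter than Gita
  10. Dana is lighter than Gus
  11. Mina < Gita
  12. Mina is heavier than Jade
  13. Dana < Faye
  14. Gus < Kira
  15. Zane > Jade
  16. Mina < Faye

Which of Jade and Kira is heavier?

Chaining the given relations: Jade < Aiko < Dana < Faye < Zane < Gus < Kira.
So Jade < Kira; Kira is the heavier of the two.

Kira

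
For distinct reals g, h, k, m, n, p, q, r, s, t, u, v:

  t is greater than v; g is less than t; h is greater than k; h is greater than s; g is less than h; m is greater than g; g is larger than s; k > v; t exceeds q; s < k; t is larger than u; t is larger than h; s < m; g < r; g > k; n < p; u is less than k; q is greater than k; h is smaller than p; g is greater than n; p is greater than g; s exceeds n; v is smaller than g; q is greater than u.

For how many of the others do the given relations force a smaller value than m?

From m the given relations immediately reach s, g.
From those, n, v, k — 5 in total.
From those, u — 6 in total.
No other element is forced below m by the given relations, so the count is 6.

6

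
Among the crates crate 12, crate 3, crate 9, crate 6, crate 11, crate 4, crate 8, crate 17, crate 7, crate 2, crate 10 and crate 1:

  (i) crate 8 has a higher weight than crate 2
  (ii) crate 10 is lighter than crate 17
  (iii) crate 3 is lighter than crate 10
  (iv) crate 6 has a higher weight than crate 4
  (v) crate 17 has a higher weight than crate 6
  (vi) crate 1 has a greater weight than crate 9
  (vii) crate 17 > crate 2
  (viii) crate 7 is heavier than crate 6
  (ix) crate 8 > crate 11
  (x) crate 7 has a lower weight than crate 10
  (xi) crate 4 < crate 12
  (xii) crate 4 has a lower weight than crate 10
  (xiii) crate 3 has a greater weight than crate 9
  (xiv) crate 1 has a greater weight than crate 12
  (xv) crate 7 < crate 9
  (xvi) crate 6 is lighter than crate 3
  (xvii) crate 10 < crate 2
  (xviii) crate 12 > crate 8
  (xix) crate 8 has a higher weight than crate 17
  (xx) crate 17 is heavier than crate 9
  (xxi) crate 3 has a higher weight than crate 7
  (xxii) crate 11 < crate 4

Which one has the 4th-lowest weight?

Piecing the relations together gives one ordering: crate 11 < crate 4 < crate 6 < crate 7 < crate 9 < crate 3 < crate 10 < crate 2 < crate 17 < crate 8 < crate 12 < crate 1.
The 4th smallest is crate 7.

crate 7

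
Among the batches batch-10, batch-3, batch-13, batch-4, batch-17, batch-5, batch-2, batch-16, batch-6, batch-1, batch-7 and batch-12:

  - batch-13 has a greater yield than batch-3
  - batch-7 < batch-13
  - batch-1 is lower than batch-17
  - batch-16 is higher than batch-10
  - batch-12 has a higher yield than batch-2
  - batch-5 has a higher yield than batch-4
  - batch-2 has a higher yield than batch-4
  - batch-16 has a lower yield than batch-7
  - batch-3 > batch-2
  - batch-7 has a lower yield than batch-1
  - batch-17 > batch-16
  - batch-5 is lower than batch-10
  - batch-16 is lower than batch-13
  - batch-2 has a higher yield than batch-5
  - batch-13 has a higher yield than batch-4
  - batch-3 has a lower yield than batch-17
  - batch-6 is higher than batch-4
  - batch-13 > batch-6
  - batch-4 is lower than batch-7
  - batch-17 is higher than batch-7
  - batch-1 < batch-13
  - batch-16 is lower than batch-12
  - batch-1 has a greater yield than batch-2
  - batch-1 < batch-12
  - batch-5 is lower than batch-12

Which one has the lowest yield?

Chaining upward from batch-4: directly above it, batch-5, batch-7, batch-2, batch-6, batch-13; then batch-10, batch-1, batch-3, batch-17, batch-12; then batch-16.
That covers every other element, and nothing is given below batch-4, so batch-4 is the lowest yield.

batch-4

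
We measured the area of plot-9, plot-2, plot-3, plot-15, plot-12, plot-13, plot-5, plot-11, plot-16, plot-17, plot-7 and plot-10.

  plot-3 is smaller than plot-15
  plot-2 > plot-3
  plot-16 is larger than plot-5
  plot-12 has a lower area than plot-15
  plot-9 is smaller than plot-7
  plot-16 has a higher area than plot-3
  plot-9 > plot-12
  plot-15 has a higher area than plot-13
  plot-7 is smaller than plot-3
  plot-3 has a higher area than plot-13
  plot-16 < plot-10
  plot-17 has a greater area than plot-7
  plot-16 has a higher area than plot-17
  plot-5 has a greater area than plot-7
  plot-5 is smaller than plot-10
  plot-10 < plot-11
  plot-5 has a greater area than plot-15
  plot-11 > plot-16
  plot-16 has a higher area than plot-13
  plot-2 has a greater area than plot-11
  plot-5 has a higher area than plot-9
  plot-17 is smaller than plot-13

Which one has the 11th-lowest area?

The consecutive relations fix a unique order: plot-12 < plot-9 < plot-7 < plot-17 < plot-13 < plot-3 < plot-15 < plot-5 < plot-16 < plot-10 < plot-11 < plot-2.
The 11th smallest is plot-11.

plot-11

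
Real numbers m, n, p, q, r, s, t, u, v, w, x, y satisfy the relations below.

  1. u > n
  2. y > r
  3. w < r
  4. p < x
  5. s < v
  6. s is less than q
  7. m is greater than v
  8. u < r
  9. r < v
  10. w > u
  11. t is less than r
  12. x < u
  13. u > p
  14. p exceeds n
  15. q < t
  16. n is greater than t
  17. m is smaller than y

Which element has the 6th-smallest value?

Piecing the relations together gives one ordering: s < q < t < n < p < x < u < w < r < v < m < y.
Counting 6 from the smallest end gives x.

x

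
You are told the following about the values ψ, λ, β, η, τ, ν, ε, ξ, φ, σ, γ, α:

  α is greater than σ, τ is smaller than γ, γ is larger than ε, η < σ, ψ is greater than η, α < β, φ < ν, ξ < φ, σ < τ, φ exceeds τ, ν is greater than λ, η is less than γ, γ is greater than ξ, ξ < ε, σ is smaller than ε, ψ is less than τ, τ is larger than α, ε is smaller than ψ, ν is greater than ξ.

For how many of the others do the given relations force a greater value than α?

5

From α the given relations immediately reach τ, β.
From those, γ, φ — 4 in total.
From those, ν — 5 in total.
Nothing else is reachable above α; 5 in all.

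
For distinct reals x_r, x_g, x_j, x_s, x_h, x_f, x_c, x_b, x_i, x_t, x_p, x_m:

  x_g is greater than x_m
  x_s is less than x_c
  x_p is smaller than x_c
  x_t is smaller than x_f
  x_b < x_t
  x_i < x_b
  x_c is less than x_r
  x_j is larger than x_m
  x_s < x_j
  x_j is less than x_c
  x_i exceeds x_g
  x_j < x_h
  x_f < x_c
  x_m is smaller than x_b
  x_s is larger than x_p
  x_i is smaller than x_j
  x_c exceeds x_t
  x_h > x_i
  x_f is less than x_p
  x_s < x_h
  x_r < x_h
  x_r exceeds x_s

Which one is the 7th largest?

x_f

The consecutive relations fix a unique order: x_m < x_g < x_i < x_b < x_t < x_f < x_p < x_s < x_j < x_c < x_r < x_h.
The 7th largest is x_f.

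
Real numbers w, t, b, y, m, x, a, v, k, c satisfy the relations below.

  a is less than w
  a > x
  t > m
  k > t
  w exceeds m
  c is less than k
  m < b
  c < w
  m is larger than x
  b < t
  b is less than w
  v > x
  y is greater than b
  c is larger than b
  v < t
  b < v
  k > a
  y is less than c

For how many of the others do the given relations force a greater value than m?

7

Directly above m: b, t, w.
One step further: y, c, v, k (7 so far).
No other element is forced above m by the given relations, so the count is 7.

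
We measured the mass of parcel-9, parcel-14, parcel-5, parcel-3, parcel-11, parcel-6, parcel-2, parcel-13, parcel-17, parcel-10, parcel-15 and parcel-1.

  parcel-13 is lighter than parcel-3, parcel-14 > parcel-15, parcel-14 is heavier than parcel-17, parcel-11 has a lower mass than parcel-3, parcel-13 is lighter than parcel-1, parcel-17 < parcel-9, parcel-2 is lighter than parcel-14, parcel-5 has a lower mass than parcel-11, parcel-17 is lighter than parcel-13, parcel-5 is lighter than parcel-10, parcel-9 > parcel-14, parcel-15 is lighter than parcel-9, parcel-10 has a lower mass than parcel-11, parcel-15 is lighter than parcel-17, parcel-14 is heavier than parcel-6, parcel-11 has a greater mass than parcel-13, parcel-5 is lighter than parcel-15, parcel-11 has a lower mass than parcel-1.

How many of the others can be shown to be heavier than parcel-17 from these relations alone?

From parcel-17 the given relations immediately reach parcel-13, parcel-14, parcel-9.
From those, parcel-11, parcel-3, parcel-1 — 6 in total.
Nothing else is reachable above parcel-17; 6 in all.

6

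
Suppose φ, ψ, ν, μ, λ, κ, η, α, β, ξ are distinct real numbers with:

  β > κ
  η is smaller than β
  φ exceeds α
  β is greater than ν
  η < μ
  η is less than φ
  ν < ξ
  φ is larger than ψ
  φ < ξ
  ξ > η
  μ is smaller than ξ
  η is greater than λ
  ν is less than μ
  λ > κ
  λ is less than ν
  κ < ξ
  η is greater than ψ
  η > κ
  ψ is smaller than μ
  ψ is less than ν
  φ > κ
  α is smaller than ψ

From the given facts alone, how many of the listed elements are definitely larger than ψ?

The elements the relations force above ψ are η, ν, β, μ, φ, ξ — no chain reaches any other.
That is 6.

6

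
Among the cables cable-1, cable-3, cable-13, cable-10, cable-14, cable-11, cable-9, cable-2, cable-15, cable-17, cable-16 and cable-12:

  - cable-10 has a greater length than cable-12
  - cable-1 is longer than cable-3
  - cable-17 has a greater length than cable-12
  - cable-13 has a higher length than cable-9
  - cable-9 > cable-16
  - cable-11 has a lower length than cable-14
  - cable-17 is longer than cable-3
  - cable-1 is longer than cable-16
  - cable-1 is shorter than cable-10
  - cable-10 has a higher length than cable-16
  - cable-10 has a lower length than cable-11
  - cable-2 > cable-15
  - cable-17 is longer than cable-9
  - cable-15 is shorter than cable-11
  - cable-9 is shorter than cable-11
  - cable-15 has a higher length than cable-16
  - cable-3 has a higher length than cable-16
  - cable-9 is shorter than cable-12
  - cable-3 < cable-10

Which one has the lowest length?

cable-16

cable-9 is not least since cable-16 < cable-9; cable-15 is not least since cable-16 < cable-15; cable-3 is not least since cable-16 < cable-3; cable-1 is not least since cable-3 < cable-1; cable-13 is not least since cable-9 < cable-13; cable-2 is not least since cable-15 < cable-2; cable-12 is not least since cable-9 < cable-12; cable-10 is not least since cable-16 < cable-10; cable-11 is not least since cable-10 < cable-11; cable-17 is not least since cable-3 < cable-17; cable-14 is not least since cable-11 < cable-14.
Only cable-16 has nothing below it, so cable-16 is the lowest length.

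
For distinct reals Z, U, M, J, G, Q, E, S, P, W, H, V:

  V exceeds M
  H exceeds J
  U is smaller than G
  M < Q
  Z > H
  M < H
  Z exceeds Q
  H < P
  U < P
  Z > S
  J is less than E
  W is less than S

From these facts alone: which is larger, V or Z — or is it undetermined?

undetermined

Following every chain through V: below V we get M.
Z is not reached, and no chain runs the other way from Z to V.
So the given relations leave the order of V and Z undetermined.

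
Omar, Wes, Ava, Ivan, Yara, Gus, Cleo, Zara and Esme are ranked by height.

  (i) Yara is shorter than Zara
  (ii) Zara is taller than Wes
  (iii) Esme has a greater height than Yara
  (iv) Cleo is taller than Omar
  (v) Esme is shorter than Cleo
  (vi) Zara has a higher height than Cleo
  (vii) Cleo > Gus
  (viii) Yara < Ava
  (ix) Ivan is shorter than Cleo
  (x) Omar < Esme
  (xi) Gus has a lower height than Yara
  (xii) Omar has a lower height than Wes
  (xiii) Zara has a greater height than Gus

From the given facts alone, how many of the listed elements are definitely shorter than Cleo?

5

From Cleo the given relations immediately reach Gus, Ivan, Omar, Esme.
From those, Yara — 5 in total.
Nothing else is reachable below Cleo; 5 in all.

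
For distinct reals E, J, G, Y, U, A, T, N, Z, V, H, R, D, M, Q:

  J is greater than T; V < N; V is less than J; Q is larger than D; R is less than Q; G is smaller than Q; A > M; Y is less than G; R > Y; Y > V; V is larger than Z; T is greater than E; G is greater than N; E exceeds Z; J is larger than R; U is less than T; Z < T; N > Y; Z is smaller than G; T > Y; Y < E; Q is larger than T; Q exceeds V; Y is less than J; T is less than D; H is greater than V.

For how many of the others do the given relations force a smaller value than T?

From T the given relations immediately reach Z, U, Y, E.
From those, V — 5 in total.
No other element is forced below T by the given relations, so the count is 5.

5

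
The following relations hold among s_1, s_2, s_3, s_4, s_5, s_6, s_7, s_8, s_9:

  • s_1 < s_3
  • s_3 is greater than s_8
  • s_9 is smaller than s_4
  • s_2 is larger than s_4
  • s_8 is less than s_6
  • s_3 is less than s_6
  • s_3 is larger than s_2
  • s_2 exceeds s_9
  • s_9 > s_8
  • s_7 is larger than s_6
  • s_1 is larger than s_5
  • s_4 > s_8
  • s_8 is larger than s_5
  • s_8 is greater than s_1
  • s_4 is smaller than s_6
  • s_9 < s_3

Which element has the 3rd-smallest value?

s_8

Piecing the relations together gives one ordering: s_5 < s_1 < s_8 < s_9 < s_4 < s_2 < s_3 < s_6 < s_7.
The 3rd smallest is s_8.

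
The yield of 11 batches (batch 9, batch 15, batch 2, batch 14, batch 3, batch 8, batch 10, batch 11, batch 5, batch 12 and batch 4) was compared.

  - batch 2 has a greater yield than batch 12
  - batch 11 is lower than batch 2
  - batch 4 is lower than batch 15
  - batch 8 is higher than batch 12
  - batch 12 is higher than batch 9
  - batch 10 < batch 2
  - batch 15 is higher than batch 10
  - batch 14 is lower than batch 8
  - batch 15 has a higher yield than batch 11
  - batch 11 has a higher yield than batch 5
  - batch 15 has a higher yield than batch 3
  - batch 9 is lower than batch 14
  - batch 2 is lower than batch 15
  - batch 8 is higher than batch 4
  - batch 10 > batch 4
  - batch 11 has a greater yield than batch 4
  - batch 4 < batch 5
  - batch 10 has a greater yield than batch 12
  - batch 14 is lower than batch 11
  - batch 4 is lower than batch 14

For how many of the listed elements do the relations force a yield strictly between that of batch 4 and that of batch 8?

The relations place batch 4 below batch 8. An element lies strictly between them when it is forced above batch 4 and also forced below batch 8.
Above batch 4: {batch 14, batch 5, batch 11, batch 10, batch 2, batch 15}. Below batch 8: {batch 9, batch 12, batch 14}.
Intersection: {batch 14} — 1.

1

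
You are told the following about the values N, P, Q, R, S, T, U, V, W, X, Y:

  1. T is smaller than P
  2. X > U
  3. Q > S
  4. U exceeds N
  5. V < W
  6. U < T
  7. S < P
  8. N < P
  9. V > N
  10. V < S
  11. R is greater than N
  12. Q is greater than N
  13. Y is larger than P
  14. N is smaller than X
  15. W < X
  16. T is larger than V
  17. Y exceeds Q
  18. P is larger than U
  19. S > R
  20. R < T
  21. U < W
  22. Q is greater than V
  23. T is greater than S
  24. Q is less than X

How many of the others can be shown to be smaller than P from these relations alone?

6

From P the given relations immediately reach N, U, S, T.
From those, V, R — 6 in total.
Nothing else is reachable below P; 6 in all.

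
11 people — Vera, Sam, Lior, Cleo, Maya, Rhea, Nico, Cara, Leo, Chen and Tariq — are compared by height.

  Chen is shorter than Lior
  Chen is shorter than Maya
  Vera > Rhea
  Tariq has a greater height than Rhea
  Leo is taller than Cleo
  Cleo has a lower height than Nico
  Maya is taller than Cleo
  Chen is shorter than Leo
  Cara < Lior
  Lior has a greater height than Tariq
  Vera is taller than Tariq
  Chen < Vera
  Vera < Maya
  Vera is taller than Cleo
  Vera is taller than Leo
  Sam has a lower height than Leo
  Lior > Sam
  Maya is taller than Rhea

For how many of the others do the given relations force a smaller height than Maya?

7

The elements the relations force below Maya are Sam, Rhea, Tariq, Chen, Cleo, Leo, Vera — no chain reaches any other.
That is 7.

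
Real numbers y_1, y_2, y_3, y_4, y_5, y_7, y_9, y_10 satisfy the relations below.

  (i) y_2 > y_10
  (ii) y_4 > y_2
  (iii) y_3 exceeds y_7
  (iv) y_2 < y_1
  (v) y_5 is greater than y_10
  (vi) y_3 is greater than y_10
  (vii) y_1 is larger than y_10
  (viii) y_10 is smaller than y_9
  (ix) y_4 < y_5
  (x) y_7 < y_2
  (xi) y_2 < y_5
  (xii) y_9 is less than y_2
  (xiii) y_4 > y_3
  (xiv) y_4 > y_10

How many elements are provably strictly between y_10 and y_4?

Chaining upward from y_10 reaches: y_3, y_9, y_2, y_1, y_5.
Chaining downward from y_4 reaches: y_7, y_3, y_9, y_2.
Strictly between y_10 and y_4 are those in both lists: y_3, y_9, y_2 — 3 elements.

3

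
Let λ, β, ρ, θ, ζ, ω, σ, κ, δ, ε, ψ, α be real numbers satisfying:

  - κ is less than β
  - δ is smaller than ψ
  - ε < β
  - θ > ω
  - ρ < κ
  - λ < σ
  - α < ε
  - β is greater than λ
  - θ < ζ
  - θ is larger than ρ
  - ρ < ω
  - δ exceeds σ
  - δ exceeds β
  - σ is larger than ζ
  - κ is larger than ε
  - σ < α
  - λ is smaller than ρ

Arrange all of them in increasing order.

The consecutive links are each given: λ < ρ; ρ < ω; ω < θ; θ < ζ; ζ < σ; σ < α; α < ε; ε < κ; κ < β; β < δ; δ < ψ.

λ < ρ < ω < θ < ζ < σ < α < ε < κ < β < δ < ψ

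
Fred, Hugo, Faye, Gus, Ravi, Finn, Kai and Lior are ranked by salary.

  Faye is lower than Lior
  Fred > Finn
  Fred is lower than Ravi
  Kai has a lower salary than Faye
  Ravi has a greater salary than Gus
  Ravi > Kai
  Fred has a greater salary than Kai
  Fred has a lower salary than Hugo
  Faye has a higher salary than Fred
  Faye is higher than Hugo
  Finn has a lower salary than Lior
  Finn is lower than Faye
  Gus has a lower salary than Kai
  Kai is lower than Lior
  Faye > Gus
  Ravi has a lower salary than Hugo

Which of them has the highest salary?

Lior

Gus is not greatest since Gus < Kai; Kai is not greatest since Kai < Ravi; Finn is not greatest since Finn < Lior; Fred is not greatest since Fred < Ravi; Ravi is not greatest since Ravi < Hugo; Hugo is not greatest since Hugo < Faye; Faye is not greatest since Faye < Lior.
Only Lior has nothing above it, so Lior is the highest salary.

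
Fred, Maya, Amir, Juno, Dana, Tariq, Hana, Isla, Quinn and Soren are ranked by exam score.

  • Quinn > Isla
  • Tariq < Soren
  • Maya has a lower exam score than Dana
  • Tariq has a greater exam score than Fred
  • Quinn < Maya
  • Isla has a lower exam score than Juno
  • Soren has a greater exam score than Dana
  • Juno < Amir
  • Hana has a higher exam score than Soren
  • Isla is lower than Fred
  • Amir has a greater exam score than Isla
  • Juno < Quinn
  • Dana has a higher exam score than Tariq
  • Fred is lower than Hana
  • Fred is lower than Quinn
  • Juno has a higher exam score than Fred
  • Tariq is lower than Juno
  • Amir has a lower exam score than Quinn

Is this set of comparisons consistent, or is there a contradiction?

The single ordering Isla < Fred < Tariq < Juno < Amir < Quinn < Maya < Dana < Soren < Hana satisfies every listed relation, so no contradiction arises.

consistent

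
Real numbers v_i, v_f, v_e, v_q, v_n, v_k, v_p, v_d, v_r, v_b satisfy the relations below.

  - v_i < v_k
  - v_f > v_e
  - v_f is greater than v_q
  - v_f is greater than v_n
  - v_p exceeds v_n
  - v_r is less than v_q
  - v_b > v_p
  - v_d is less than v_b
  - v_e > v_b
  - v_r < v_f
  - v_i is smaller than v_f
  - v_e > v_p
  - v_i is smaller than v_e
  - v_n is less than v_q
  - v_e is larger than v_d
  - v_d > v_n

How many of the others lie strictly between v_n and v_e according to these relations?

Chaining upward from v_n reaches: v_d, v_p, v_b, v_q, v_f.
Chaining downward from v_e reaches: v_i, v_d, v_p, v_b.
Strictly between v_n and v_e are those in both lists: v_d, v_p, v_b — 3 elements.

3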